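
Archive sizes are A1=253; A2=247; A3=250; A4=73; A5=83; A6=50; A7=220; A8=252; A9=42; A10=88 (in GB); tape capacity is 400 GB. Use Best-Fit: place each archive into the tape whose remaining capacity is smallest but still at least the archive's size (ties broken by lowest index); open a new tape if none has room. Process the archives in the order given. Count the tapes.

tape 1: place A1 (253 GB), 147 GB left
tape 2: place A2 (247 GB), 153 GB left
tape 3: place A3 (250 GB), 150 GB left
tape 1: place A4 (73 GB), 74 GB left
tape 3: place A5 (83 GB), 67 GB left
tape 3: place A6 (50 GB), 17 GB left
tape 4: place A7 (220 GB), 180 GB left
tape 5: place A8 (252 GB), 148 GB left
tape 1: place A9 (42 GB), 32 GB left
tape 5: place A10 (88 GB), 60 GB left
Final tapes: [253,73,42] [247] [250,83,50] [220] [252,88].

5 tapes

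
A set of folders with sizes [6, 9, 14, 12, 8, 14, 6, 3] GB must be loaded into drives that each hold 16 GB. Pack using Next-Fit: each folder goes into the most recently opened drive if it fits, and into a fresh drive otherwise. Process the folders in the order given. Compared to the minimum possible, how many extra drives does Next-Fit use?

Next-Fit: [6,9] [14] [12] [8] [14] [6,3] → 6 drives.
Total size 72 GB; any packing needs at least ⌈72/16⌉ = 5 drives.
An optimal packing achieves that bound: [14] [14] [12,3] [9,6] [8,6] → 5 drives.
Excess: 6 − 5 = 1.

1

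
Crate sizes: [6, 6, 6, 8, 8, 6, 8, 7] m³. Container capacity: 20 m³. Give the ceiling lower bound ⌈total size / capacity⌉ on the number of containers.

Total size = 6 + 6 + 6 + 8 + 8 + 6 + 8 + 7 = 55 m³.
⌈55 / 20⌉ = 3.

3 containers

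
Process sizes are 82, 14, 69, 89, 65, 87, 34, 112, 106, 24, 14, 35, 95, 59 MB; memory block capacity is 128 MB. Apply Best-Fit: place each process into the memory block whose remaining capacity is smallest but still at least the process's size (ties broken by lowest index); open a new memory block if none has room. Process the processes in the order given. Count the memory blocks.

82 MB → memory block 1 (remaining 46 MB)
14 MB → memory block 1 (remaining 32 MB)
69 MB → memory block 2 (remaining 59 MB)
89 MB → memory block 3 (remaining 39 MB)
65 MB → memory block 4 (remaining 63 MB)
87 MB → memory block 5 (remaining 41 MB)
34 MB → memory block 3 (remaining 5 MB)
112 MB → memory block 6 (remaining 16 MB)
106 MB → memory block 7 (remaining 22 MB)
24 MB → memory block 1 (remaining 8 MB)
14 MB → memory block 6 (remaining 2 MB)
35 MB → memory block 5 (remaining 6 MB)
95 MB → memory block 8 (remaining 33 MB)
59 MB → memory block 2 (remaining 0 MB)
Final memory blocks: [82,14,24] [69,59] [89,34] [65] [87,35] [112,14] [106] [95].

8 memory blocks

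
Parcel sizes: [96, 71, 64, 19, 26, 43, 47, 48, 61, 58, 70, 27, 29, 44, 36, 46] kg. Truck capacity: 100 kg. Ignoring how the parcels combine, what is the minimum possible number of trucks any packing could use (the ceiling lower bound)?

Total size = 96 + 71 + 64 + 19 + 26 + 43 + 47 + 48 + 61 + 58 + 70 + 27 + 29 + 44 + 36 + 46 = 785 kg.
⌈785 / 100⌉ = 8.

8 trucks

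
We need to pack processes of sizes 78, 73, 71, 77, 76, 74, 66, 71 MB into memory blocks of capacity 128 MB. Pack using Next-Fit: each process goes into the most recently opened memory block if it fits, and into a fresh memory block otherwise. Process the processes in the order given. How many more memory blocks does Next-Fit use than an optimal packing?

Next-Fit: [78] [73] [71] [77] [76] [74] [66] [71] → 8 memory blocks.
8 processes exceed 64 MB (half the capacity), and no two of those can share a memory block, so at least 8 memory blocks are needed.
So 8 is already optimal.

0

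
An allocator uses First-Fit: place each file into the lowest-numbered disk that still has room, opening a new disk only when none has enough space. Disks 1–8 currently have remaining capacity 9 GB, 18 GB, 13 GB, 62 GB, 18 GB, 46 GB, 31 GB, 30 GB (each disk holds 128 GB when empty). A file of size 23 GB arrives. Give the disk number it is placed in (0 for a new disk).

Disks with room: disk 4 (62 GB), disk 6 (46 GB), disk 7 (31 GB), disk 8 (30 GB).
The first with room is disk 4.

4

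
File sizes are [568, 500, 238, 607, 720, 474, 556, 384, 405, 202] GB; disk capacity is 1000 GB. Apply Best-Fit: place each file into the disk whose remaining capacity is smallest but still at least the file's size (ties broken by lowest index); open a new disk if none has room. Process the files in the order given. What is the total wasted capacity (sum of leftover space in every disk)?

568 GB → disk 1 (remaining 432 GB)
500 GB → disk 2 (remaining 500 GB)
238 GB → disk 1 (remaining 194 GB)
607 GB → disk 3 (remaining 393 GB)
720 GB → disk 4 (remaining 280 GB)
474 GB → disk 2 (remaining 26 GB)
556 GB → disk 5 (remaining 444 GB)
384 GB → disk 3 (remaining 9 GB)
405 GB → disk 5 (remaining 39 GB)
202 GB → disk 4 (remaining 78 GB)
5 disks × 1000 GB = 5000 GB; used 4654 GB; unused 346 GB.

346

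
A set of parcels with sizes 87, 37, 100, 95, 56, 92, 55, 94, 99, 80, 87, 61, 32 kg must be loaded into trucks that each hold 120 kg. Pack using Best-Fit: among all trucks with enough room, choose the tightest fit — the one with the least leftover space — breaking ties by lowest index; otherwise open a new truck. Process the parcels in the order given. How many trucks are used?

10 trucks

Put 87 kg in truck 1; 33 kg remain.
Put 37 kg in truck 2; 83 kg remain.
Put 100 kg in truck 3; 20 kg remain.
Put 95 kg in truck 4; 25 kg remain.
Put 56 kg in truck 2; 27 kg remain.
Put 92 kg in truck 5; 28 kg remain.
Put 55 kg in truck 6; 65 kg remain.
Put 94 kg in truck 7; 26 kg remain.
Put 99 kg in truck 8; 21 kg remain.
Put 80 kg in truck 9; 40 kg remain.
Put 87 kg in truck 10; 33 kg remain.
Put 61 kg in truck 6; 4 kg remain.
Put 32 kg in truck 1; 1 kg remain.
Final trucks: [87,32] [37,56] [100] [95] [92] [55,61] [94] [99] [80] [87].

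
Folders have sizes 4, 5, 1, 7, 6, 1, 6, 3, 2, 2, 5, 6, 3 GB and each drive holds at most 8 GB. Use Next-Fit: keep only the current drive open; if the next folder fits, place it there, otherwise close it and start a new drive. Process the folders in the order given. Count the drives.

9

4 GB → drive 1 (remaining 4 GB)
5 GB → drive 2 (remaining 3 GB)
1 GB → drive 2 (remaining 2 GB)
7 GB → drive 3 (remaining 1 GB)
6 GB → drive 4 (remaining 2 GB)
1 GB → drive 4 (remaining 1 GB)
6 GB → drive 5 (remaining 2 GB)
3 GB → drive 6 (remaining 5 GB)
2 GB → drive 6 (remaining 3 GB)
2 GB → drive 6 (remaining 1 GB)
5 GB → drive 7 (remaining 3 GB)
6 GB → drive 8 (remaining 2 GB)
3 GB → drive 9 (remaining 5 GB)
Final drives: [4] [5,1] [7] [6,1] [6] [3,2,2] [5] [6] [3].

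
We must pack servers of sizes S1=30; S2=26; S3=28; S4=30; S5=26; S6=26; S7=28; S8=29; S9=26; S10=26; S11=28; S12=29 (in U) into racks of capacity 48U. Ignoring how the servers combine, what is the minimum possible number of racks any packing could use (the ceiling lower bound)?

Total size = 30 + 26 + 28 + 30 + 26 + 26 + 28 + 29 + 26 + 26 + 28 + 29 = 332U.
⌈332 / 48⌉ = 7.

7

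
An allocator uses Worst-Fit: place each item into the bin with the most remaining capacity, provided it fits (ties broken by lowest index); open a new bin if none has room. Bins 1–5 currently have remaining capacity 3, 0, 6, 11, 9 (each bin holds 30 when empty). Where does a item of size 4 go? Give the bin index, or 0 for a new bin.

4

Bins with room: bin 3 (6), bin 4 (11), bin 5 (9).
Most room is bin 4 with 11 free.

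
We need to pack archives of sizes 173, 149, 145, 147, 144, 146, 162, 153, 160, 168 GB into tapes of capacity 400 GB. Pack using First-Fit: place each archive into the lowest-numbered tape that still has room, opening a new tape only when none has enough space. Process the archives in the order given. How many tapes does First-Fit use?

tape 1: place 173 GB, 227 GB left
tape 1: place 149 GB, 78 GB left
tape 2: place 145 GB, 255 GB left
tape 2: place 147 GB, 108 GB left
tape 3: place 144 GB, 256 GB left
tape 3: place 146 GB, 110 GB left
tape 4: place 162 GB, 238 GB left
tape 4: place 153 GB, 85 GB left
tape 5: place 160 GB, 240 GB left
tape 5: place 168 GB, 72 GB left

5 tapes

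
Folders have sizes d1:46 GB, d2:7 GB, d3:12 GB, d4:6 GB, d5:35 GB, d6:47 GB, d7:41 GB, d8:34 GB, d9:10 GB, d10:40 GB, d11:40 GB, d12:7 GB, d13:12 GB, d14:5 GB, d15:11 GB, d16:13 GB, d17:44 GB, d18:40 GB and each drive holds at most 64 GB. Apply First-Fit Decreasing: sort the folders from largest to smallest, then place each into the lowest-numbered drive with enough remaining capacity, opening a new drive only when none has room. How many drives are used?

9 drives

Sorted descending: 47, 46, 44, 41, 40, 40, 40, 35, 34, 13, 12, 12, 11, 10, 7, 7, 6, 5.
drive 1: place 47 GB, 17 GB left
drive 2: place 46 GB, 18 GB left
drive 3: place 44 GB, 20 GB left
drive 4: place 41 GB, 23 GB left
drive 5: place 40 GB, 24 GB left
drive 6: place 40 GB, 24 GB left
drive 7: place 40 GB, 24 GB left
drive 8: place 35 GB, 29 GB left
drive 9: place 34 GB, 30 GB left
drive 1: place 13 GB, 4 GB left
drive 2: place 12 GB, 6 GB left
drive 3: place 12 GB, 8 GB left
drive 4: place 11 GB, 12 GB left
drive 4: place 10 GB, 2 GB left
drive 3: place 7 GB, 1 GB left
drive 5: place 7 GB, 17 GB left
drive 2: place 6 GB, 0 GB left
drive 5: place 5 GB, 12 GB left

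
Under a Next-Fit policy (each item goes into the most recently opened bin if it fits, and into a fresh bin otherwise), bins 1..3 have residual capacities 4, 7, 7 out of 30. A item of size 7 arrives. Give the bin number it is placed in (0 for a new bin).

3

Next-Fit only looks at bin 3, which has 7 free.
7 fits there.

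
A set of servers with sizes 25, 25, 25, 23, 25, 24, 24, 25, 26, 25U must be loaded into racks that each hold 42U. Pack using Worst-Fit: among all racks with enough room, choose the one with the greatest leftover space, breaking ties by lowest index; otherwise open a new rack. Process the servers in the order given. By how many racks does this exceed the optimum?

0

Worst-Fit: [25] [25] [25] [23] [25] [24] [24] [25] [26] [25] → 10 racks.
10 servers exceed 21U (half the capacity), and no two of those can share a rack, so at least 10 racks are needed.
So 10 is already optimal.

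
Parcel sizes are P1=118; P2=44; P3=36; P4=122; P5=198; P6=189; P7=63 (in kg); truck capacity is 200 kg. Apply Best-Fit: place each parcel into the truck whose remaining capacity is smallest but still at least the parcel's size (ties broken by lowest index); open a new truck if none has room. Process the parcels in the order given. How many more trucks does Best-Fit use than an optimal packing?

0

Best-Fit: [118,44,36] [122,63] [198] [189] → 4 trucks.
Total size 770 kg; any packing needs at least ⌈770/200⌉ = 4 trucks.
So 4 is already optimal.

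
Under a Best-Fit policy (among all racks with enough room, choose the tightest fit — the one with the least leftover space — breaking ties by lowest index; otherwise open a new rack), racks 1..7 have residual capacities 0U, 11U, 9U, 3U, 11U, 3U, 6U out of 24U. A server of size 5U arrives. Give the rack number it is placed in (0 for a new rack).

7

Racks with room: rack 2 (11U), rack 3 (9U), rack 5 (11U), rack 7 (6U).
Tightest fit is rack 7 with 6U free.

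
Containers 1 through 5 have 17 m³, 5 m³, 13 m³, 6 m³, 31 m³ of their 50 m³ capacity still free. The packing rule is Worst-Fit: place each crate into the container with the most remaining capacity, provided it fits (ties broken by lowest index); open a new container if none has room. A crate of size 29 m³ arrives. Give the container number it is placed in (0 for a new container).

Containers with room: container 5 (31 m³).
Most room is container 5 with 31 m³ free.

5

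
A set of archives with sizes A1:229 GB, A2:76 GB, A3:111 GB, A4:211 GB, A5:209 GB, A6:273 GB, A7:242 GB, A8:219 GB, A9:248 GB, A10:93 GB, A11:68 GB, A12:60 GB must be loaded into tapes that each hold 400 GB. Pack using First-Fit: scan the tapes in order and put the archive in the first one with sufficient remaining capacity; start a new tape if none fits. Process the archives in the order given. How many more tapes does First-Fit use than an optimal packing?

First-Fit: [229,76,93] [111,211,68] [209,60] [273] [242] [219] [248] → 7 tapes.
7 archives exceed 200 GB (half the capacity), and no two of those can share a tape, so at least 7 tapes are needed.
So 7 is already optimal.

0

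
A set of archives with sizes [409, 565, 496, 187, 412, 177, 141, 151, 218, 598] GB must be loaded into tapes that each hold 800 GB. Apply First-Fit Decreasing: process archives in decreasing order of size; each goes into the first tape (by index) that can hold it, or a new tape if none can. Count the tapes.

5

Sorted descending: 598, 565, 496, 412, 409, 218, 187, 177, 151, 141.
Put 598 GB in tape 1; 202 GB remain.
Put 565 GB in tape 2; 235 GB remain.
Put 496 GB in tape 3; 304 GB remain.
Put 412 GB in tape 4; 388 GB remain.
Put 409 GB in tape 5; 391 GB remain.
Put 218 GB in tape 2; 17 GB remain.
Put 187 GB in tape 1; 15 GB remain.
Put 177 GB in tape 3; 127 GB remain.
Put 151 GB in tape 4; 237 GB remain.
Put 141 GB in tape 4; 96 GB remain.
Final tapes: [598,187] [565,218] [496,177] [412,151,141] [409].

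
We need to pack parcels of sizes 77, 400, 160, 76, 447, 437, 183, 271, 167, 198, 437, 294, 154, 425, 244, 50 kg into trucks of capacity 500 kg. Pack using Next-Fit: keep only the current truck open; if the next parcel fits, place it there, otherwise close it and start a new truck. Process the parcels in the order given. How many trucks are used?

Put 77 kg in truck 1; 423 kg remain.
Put 400 kg in truck 1; 23 kg remain.
Put 160 kg in truck 2; 340 kg remain.
Put 76 kg in truck 2; 264 kg remain.
Put 447 kg in truck 3; 53 kg remain.
Put 437 kg in truck 4; 63 kg remain.
Put 183 kg in truck 5; 317 kg remain.
Put 271 kg in truck 5; 46 kg remain.
Put 167 kg in truck 6; 333 kg remain.
Put 198 kg in truck 6; 135 kg remain.
Put 437 kg in truck 7; 63 kg remain.
Put 294 kg in truck 8; 206 kg remain.
Put 154 kg in truck 8; 52 kg remain.
Put 425 kg in truck 9; 75 kg remain.
Put 244 kg in truck 10; 256 kg remain.
Put 50 kg in truck 10; 206 kg remain.

10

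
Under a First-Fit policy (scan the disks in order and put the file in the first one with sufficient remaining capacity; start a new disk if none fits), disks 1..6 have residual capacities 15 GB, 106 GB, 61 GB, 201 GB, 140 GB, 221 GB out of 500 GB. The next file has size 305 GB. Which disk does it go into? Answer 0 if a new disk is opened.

0

No disk has ≥ 305 GB free, so a new disk is opened.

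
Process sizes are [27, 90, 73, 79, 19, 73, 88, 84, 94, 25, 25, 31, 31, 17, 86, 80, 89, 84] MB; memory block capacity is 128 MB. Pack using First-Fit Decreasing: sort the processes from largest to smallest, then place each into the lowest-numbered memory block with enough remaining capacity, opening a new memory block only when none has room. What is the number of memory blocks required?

Sorted descending: 94, 90, 89, 88, 86, 84, 84, 80, 79, 73, 73, 31, 31, 27, 25, 25, 19, 17.
94 MB → memory block 1 (remaining 34 MB)
90 MB → memory block 2 (remaining 38 MB)
89 MB → memory block 3 (remaining 39 MB)
88 MB → memory block 4 (remaining 40 MB)
86 MB → memory block 5 (remaining 42 MB)
84 MB → memory block 6 (remaining 44 MB)
84 MB → memory block 7 (remaining 44 MB)
80 MB → memory block 8 (remaining 48 MB)
79 MB → memory block 9 (remaining 49 MB)
73 MB → memory block 10 (remaining 55 MB)
73 MB → memory block 11 (remaining 55 MB)
31 MB → memory block 1 (remaining 3 MB)
31 MB → memory block 2 (remaining 7 MB)
27 MB → memory block 3 (remaining 12 MB)
25 MB → memory block 4 (remaining 15 MB)
25 MB → memory block 5 (remaining 17 MB)
19 MB → memory block 6 (remaining 25 MB)
17 MB → memory block 5 (remaining 0 MB)
Final memory blocks: [94,31] [90,31] [89,27] [88,25] [86,25,17] [84,19] [84] [80] [79] [73] [73].

11 memory blocks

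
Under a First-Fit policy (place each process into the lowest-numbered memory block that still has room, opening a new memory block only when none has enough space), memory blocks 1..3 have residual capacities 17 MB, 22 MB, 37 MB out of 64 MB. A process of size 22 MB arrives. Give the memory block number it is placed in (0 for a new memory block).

Memory blocks with room: memory block 2 (22 MB), memory block 3 (37 MB).
The first with room is memory block 2.

2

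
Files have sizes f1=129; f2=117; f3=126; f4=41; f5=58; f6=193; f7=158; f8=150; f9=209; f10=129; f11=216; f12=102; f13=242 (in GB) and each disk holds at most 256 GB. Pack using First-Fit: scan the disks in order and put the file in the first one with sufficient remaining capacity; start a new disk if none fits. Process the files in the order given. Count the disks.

9

disk 1: place f1 (129 GB), 127 GB left
disk 1: place f2 (117 GB), 10 GB left
disk 2: place f3 (126 GB), 130 GB left
disk 2: place f4 (41 GB), 89 GB left
disk 2: place f5 (58 GB), 31 GB left
disk 3: place f6 (193 GB), 63 GB left
disk 4: place f7 (158 GB), 98 GB left
disk 5: place f8 (150 GB), 106 GB left
disk 6: place f9 (209 GB), 47 GB left
disk 7: place f10 (129 GB), 127 GB left
disk 8: place f11 (216 GB), 40 GB left
disk 5: place f12 (102 GB), 4 GB left
disk 9: place f13 (242 GB), 14 GB left
Final disks: [129,117] [126,41,58] [193] [158] [150,102] [209] [129] [216] [242].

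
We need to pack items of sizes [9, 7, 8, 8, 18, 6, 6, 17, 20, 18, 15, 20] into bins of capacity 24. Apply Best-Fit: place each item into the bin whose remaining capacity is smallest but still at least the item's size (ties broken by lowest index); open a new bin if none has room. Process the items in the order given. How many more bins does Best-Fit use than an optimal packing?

1

Best-Fit: [9,7,8] [8,6] [18,6] [17] [20] [18] [15] [20] → 8 bins.
Total size 152; any packing needs at least ⌈152/24⌉ = 7 bins.
An optimal packing achieves that bound: [20] [20] [18,6] [18,6] [17,7] [15,9] [8,8] → 7 bins.
Excess: 8 − 7 = 1.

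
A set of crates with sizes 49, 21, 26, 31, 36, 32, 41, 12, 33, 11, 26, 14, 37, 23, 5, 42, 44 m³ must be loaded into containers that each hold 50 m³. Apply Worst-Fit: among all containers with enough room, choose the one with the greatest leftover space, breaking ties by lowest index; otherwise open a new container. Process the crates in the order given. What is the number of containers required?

12

49 m³ → container 1 (remaining 1 m³)
21 m³ → container 2 (remaining 29 m³)
26 m³ → container 2 (remaining 3 m³)
31 m³ → container 3 (remaining 19 m³)
36 m³ → container 4 (remaining 14 m³)
32 m³ → container 5 (remaining 18 m³)
41 m³ → container 6 (remaining 9 m³)
12 m³ → container 3 (remaining 7 m³)
33 m³ → container 7 (remaining 17 m³)
11 m³ → container 5 (remaining 7 m³)
26 m³ → container 8 (remaining 24 m³)
14 m³ → container 8 (remaining 10 m³)
37 m³ → container 9 (remaining 13 m³)
23 m³ → container 10 (remaining 27 m³)
5 m³ → container 10 (remaining 22 m³)
42 m³ → container 11 (remaining 8 m³)
44 m³ → container 12 (remaining 6 m³)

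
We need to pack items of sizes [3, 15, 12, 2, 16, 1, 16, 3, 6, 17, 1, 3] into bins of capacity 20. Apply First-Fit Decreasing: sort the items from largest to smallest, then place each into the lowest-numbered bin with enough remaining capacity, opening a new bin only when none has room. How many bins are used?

Sorted descending: 17, 16, 16, 15, 12, 6, 3, 3, 3, 2, 1, 1.
bin 1: place 17, 3 left
bin 2: place 16, 4 left
bin 3: place 16, 4 left
bin 4: place 15, 5 left
bin 5: place 12, 8 left
bin 5: place 6, 2 left
bin 1: place 3, 0 left
bin 2: place 3, 1 left
bin 3: place 3, 1 left
bin 4: place 2, 3 left
bin 2: place 1, 0 left
bin 3: place 1, 0 left

5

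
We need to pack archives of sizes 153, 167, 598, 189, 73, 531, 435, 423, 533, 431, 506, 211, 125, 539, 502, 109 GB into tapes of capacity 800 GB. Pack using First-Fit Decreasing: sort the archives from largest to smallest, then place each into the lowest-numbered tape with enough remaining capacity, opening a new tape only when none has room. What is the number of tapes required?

Sorted descending: 598, 539, 533, 531, 506, 502, 435, 431, 423, 211, 189, 167, 153, 125, 109, 73.
tape 1: place 598 GB, 202 GB left
tape 2: place 539 GB, 261 GB left
tape 3: place 533 GB, 267 GB left
tape 4: place 531 GB, 269 GB left
tape 5: place 506 GB, 294 GB left
tape 6: place 502 GB, 298 GB left
tape 7: place 435 GB, 365 GB left
tape 8: place 431 GB, 369 GB left
tape 9: place 423 GB, 377 GB left
tape 2: place 211 GB, 50 GB left
tape 1: place 189 GB, 13 GB left
tape 3: place 167 GB, 100 GB left
tape 4: place 153 GB, 116 GB left
tape 5: place 125 GB, 169 GB left
tape 4: place 109 GB, 7 GB left
tape 3: place 73 GB, 27 GB left

9 tapes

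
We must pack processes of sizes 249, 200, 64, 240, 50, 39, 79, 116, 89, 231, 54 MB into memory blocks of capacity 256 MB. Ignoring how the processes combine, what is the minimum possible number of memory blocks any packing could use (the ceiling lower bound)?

Total size = 249 + 200 + 64 + 240 + 50 + 39 + 79 + 116 + 89 + 231 + 54 = 1411 MB.
⌈1411 / 256⌉ = 6.

6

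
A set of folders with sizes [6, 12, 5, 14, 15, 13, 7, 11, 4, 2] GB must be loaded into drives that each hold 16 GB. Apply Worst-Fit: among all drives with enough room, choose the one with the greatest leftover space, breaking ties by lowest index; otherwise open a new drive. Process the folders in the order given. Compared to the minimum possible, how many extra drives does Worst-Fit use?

1

Worst-Fit: [6,5,2] [12] [14] [15] [13] [7,4] [11] → 7 drives.
Total size 89 GB; any packing needs at least ⌈89/16⌉ = 6 drives.
An optimal packing achieves that bound: [15] [14,2] [13] [12,4] [11,5] [7,6] → 6 drives.
Excess: 7 − 6 = 1.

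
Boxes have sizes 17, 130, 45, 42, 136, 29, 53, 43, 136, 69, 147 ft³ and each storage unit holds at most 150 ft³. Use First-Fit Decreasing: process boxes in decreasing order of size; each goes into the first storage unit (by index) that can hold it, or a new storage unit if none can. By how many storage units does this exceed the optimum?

1

First-Fit Decreasing: [147] [136] [136] [130,17] [69,53] [45,43,42] [29] → 7 storage units.
Total size 847 ft³; any packing needs at least ⌈847/150⌉ = 6 storage units.
An optimal packing achieves that bound: [147] [136] [136] [130,17] [69,45,29] [53,43,42] → 6 storage units.
Excess: 7 − 6 = 1.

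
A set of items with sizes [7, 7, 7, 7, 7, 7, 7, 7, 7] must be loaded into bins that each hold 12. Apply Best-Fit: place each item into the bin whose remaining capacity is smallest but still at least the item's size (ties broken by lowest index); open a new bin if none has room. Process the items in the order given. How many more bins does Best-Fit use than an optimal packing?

0

Best-Fit: [7] [7] [7] [7] [7] [7] [7] [7] [7] → 9 bins.
9 items exceed 6 (half the capacity), and no two of those can share a bin, so at least 9 bins are needed.
So 9 is already optimal.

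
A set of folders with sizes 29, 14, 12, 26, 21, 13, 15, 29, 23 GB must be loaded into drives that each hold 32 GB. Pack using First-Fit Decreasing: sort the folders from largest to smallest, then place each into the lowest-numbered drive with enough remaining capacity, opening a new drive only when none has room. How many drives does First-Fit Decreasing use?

Sorted descending: 29, 29, 26, 23, 21, 15, 14, 13, 12.
drive 1: place 29 GB, 3 GB left
drive 2: place 29 GB, 3 GB left
drive 3: place 26 GB, 6 GB left
drive 4: place 23 GB, 9 GB left
drive 5: place 21 GB, 11 GB left
drive 6: place 15 GB, 17 GB left
drive 6: place 14 GB, 3 GB left
drive 7: place 13 GB, 19 GB left
drive 7: place 12 GB, 7 GB left
Final drives: [29] [29] [26] [23] [21] [15,14] [13,12].

7 drives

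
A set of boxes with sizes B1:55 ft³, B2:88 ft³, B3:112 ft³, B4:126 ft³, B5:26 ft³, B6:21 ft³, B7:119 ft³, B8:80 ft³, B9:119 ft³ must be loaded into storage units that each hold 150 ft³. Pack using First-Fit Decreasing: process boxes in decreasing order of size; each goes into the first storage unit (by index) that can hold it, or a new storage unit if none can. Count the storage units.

Sorted descending: 126, 119, 119, 112, 88, 80, 55, 26, 21.
storage unit 1: place 126 ft³, 24 ft³ left
storage unit 2: place 119 ft³, 31 ft³ left
storage unit 3: place 119 ft³, 31 ft³ left
storage unit 4: place 112 ft³, 38 ft³ left
storage unit 5: place 88 ft³, 62 ft³ left
storage unit 6: place 80 ft³, 70 ft³ left
storage unit 5: place 55 ft³, 7 ft³ left
storage unit 2: place 26 ft³, 5 ft³ left
storage unit 1: place 21 ft³, 3 ft³ left

6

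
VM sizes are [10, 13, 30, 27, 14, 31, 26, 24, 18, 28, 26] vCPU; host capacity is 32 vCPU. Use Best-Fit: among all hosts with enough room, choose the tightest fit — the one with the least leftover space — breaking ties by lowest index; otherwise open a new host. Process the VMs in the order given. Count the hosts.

9

Put 10 vCPU in host 1; 22 vCPU remain.
Put 13 vCPU in host 1; 9 vCPU remain.
Put 30 vCPU in host 2; 2 vCPU remain.
Put 27 vCPU in host 3; 5 vCPU remain.
Put 14 vCPU in host 4; 18 vCPU remain.
Put 31 vCPU in host 5; 1 vCPU remain.
Put 26 vCPU in host 6; 6 vCPU remain.
Put 24 vCPU in host 7; 8 vCPU remain.
Put 18 vCPU in host 4; 0 vCPU remain.
Put 28 vCPU in host 8; 4 vCPU remain.
Put 26 vCPU in host 9; 6 vCPU remain.
Final hosts: [10,13] [30] [27] [14,18] [31] [26] [24] [28] [26].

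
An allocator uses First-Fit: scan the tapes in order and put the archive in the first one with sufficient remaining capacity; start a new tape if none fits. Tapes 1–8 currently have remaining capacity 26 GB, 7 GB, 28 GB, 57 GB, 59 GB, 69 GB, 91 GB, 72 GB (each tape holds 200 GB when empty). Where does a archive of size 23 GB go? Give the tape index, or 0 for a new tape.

Tapes with room: tape 1 (26 GB), tape 3 (28 GB), tape 4 (57 GB), tape 5 (59 GB), tape 6 (69 GB), tape 7 (91 GB), tape 8 (72 GB).
The first with room is tape 1.

1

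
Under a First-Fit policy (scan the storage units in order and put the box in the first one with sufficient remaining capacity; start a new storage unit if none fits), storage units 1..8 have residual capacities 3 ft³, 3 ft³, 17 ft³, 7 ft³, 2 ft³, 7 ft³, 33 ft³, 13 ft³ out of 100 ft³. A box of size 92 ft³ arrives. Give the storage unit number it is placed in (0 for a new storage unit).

0

No storage unit has ≥ 92 ft³ free, so a new storage unit is opened.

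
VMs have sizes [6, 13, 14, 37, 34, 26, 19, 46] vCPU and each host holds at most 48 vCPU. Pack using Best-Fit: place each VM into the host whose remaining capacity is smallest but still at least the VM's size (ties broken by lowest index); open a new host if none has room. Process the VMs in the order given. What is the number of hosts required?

Put 6 vCPU in host 1; 42 vCPU remain.
Put 13 vCPU in host 1; 29 vCPU remain.
Put 14 vCPU in host 1; 15 vCPU remain.
Put 37 vCPU in host 2; 11 vCPU remain.
Put 34 vCPU in host 3; 14 vCPU remain.
Put 26 vCPU in host 4; 22 vCPU remain.
Put 19 vCPU in host 4; 3 vCPU remain.
Put 46 vCPU in host 5; 2 vCPU remain.
Final hosts: [6,13,14] [37] [34] [26,19] [46].

5 hosts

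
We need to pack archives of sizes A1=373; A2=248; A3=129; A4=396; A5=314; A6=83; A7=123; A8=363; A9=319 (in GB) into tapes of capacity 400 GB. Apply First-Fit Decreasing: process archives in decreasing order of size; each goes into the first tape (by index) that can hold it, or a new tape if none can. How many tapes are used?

7

Sorted descending: 396, 373, 363, 319, 314, 248, 129, 123, 83.
396 GB → tape 1 (remaining 4 GB)
373 GB → tape 2 (remaining 27 GB)
363 GB → tape 3 (remaining 37 GB)
319 GB → tape 4 (remaining 81 GB)
314 GB → tape 5 (remaining 86 GB)
248 GB → tape 6 (remaining 152 GB)
129 GB → tape 6 (remaining 23 GB)
123 GB → tape 7 (remaining 277 GB)
83 GB → tape 5 (remaining 3 GB)
Final tapes: [396] [373] [363] [319] [314,83] [248,129] [123].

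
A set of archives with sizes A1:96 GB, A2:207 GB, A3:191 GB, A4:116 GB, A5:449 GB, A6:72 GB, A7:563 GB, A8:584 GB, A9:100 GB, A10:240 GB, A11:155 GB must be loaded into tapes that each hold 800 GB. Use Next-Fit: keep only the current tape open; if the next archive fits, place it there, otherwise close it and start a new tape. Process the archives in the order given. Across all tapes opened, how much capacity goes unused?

1227

tape 1: place A1 (96 GB), 704 GB left
tape 1: place A2 (207 GB), 497 GB left
tape 1: place A3 (191 GB), 306 GB left
tape 1: place A4 (116 GB), 190 GB left
tape 2: place A5 (449 GB), 351 GB left
tape 2: place A6 (72 GB), 279 GB left
tape 3: place A7 (563 GB), 237 GB left
tape 4: place A8 (584 GB), 216 GB left
tape 4: place A9 (100 GB), 116 GB left
tape 5: place A10 (240 GB), 560 GB left
tape 5: place A11 (155 GB), 405 GB left
5 tapes × 800 GB = 4000 GB; used 2773 GB; unused 1227 GB.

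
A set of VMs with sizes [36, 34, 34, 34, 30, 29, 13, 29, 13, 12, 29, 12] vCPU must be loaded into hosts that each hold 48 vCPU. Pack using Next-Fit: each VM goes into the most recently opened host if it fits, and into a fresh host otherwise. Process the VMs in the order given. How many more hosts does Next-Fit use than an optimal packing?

1

Next-Fit: [36] [34] [34] [34] [30] [29,13] [29,13] [12,29] [12] → 9 hosts.
8 VMs exceed 24 vCPU (half the capacity), and no two of those can share a host, so at least 8 hosts are needed.
An optimal packing achieves that bound: [36,12] [34,13] [34,13] [34,12] [30] [29] [29] [29] → 8 hosts.
Excess: 9 − 8 = 1.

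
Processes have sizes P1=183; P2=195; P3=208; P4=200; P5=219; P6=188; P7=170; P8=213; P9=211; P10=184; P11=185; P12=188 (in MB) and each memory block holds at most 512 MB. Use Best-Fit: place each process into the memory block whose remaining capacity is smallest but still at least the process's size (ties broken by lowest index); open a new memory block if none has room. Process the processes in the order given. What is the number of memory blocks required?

6

Put P1 (183 MB) in memory block 1; 329 MB remain.
Put P2 (195 MB) in memory block 1; 134 MB remain.
Put P3 (208 MB) in memory block 2; 304 MB remain.
Put P4 (200 MB) in memory block 2; 104 MB remain.
Put P5 (219 MB) in memory block 3; 293 MB remain.
Put P6 (188 MB) in memory block 3; 105 MB remain.
Put P7 (170 MB) in memory block 4; 342 MB remain.
Put P8 (213 MB) in memory block 4; 129 MB remain.
Put P9 (211 MB) in memory block 5; 301 MB remain.
Put P10 (184 MB) in memory block 5; 117 MB remain.
Put P11 (185 MB) in memory block 6; 327 MB remain.
Put P12 (188 MB) in memory block 6; 139 MB remain.
Final memory blocks: [183,195] [208,200] [219,188] [170,213] [211,184] [185,188].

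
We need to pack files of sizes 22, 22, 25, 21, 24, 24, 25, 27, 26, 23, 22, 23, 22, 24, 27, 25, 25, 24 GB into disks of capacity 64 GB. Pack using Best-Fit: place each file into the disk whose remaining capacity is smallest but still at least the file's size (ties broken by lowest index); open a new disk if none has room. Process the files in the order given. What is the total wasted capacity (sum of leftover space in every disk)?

145

Put 22 GB in disk 1; 42 GB remain.
Put 22 GB in disk 1; 20 GB remain.
Put 25 GB in disk 2; 39 GB remain.
Put 21 GB in disk 2; 18 GB remain.
Put 24 GB in disk 3; 40 GB remain.
Put 24 GB in disk 3; 16 GB remain.
Put 25 GB in disk 4; 39 GB remain.
Put 27 GB in disk 4; 12 GB remain.
Put 26 GB in disk 5; 38 GB remain.
Put 23 GB in disk 5; 15 GB remain.
Put 22 GB in disk 6; 42 GB remain.
Put 23 GB in disk 6; 19 GB remain.
Put 22 GB in disk 7; 42 GB remain.
Put 24 GB in disk 7; 18 GB remain.
Put 27 GB in disk 8; 37 GB remain.
Put 25 GB in disk 8; 12 GB remain.
Put 25 GB in disk 9; 39 GB remain.
Put 24 GB in disk 9; 15 GB remain.
9 disks × 64 GB = 576 GB; used 431 GB; unused 145 GB.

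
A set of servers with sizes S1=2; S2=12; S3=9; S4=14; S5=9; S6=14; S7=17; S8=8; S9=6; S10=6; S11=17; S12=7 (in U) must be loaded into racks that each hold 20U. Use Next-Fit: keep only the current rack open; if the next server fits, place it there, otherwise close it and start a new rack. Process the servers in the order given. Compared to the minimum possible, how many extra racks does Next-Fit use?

2

Next-Fit: [2,12] [9] [14] [9] [14] [17] [8,6,6] [17] [7] → 9 racks.
Total size 121U; any packing needs at least ⌈121/20⌉ = 7 racks.
An optimal packing achieves that bound: [17,2] [17] [14,6] [14,6] [12,8] [9,9] [7] → 7 racks.
Excess: 9 − 7 = 2.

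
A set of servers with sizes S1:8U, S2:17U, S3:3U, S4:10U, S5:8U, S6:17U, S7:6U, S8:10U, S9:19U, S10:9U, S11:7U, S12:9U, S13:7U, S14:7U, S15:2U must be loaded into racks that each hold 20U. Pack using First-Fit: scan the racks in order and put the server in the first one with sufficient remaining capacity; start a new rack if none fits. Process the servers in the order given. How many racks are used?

rack 1: place S1 (8U), 12U left
rack 2: place S2 (17U), 3U left
rack 1: place S3 (3U), 9U left
rack 3: place S4 (10U), 10U left
rack 1: place S5 (8U), 1U left
rack 4: place S6 (17U), 3U left
rack 3: place S7 (6U), 4U left
rack 5: place S8 (10U), 10U left
rack 6: place S9 (19U), 1U left
rack 5: place S10 (9U), 1U left
rack 7: place S11 (7U), 13U left
rack 7: place S12 (9U), 4U left
rack 8: place S13 (7U), 13U left
rack 8: place S14 (7U), 6U left
rack 2: place S15 (2U), 1U left

8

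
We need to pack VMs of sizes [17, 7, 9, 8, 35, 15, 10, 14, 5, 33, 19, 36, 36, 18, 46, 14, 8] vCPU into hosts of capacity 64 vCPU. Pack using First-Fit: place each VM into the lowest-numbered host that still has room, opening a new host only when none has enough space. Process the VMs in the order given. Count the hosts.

host 1: place 17 vCPU, 47 vCPU left
host 1: place 7 vCPU, 40 vCPU left
host 1: place 9 vCPU, 31 vCPU left
host 1: place 8 vCPU, 23 vCPU left
host 2: place 35 vCPU, 29 vCPU left
host 1: place 15 vCPU, 8 vCPU left
host 2: place 10 vCPU, 19 vCPU left
host 2: place 14 vCPU, 5 vCPU left
host 1: place 5 vCPU, 3 vCPU left
host 3: place 33 vCPU, 31 vCPU left
host 3: place 19 vCPU, 12 vCPU left
host 4: place 36 vCPU, 28 vCPU left
host 5: place 36 vCPU, 28 vCPU left
host 4: place 18 vCPU, 10 vCPU left
host 6: place 46 vCPU, 18 vCPU left
host 5: place 14 vCPU, 14 vCPU left
host 3: place 8 vCPU, 4 vCPU left

6 hosts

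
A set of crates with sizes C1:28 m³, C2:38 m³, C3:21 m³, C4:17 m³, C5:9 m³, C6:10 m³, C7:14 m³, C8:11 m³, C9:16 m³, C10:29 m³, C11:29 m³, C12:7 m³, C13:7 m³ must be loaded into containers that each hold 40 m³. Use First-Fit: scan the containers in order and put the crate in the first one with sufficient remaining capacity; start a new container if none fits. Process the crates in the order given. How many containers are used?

Put C1 (28 m³) in container 1; 12 m³ remain.
Put C2 (38 m³) in container 2; 2 m³ remain.
Put C3 (21 m³) in container 3; 19 m³ remain.
Put C4 (17 m³) in container 3; 2 m³ remain.
Put C5 (9 m³) in container 1; 3 m³ remain.
Put C6 (10 m³) in container 4; 30 m³ remain.
Put C7 (14 m³) in container 4; 16 m³ remain.
Put C8 (11 m³) in container 4; 5 m³ remain.
Put C9 (16 m³) in container 5; 24 m³ remain.
Put C10 (29 m³) in container 6; 11 m³ remain.
Put C11 (29 m³) in container 7; 11 m³ remain.
Put C12 (7 m³) in container 5; 17 m³ remain.
Put C13 (7 m³) in container 5; 10 m³ remain.

7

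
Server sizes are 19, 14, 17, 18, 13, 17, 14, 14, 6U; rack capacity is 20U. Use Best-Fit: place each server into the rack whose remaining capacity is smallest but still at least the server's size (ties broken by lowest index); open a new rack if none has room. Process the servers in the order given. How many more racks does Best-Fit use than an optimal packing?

Best-Fit: [19] [14,6] [17] [18] [13] [17] [14] [14] → 8 racks.
8 servers exceed 10U (half the capacity), and no two of those can share a rack, so at least 8 racks are needed.
So 8 is already optimal.

0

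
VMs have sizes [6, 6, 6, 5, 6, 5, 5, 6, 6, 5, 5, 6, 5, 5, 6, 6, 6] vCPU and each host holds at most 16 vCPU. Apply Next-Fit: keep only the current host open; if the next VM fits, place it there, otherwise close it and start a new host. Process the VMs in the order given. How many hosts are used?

host 1: place 6 vCPU, 10 vCPU left
host 1: place 6 vCPU, 4 vCPU left
host 2: place 6 vCPU, 10 vCPU left
host 2: place 5 vCPU, 5 vCPU left
host 3: place 6 vCPU, 10 vCPU left
host 3: place 5 vCPU, 5 vCPU left
host 3: place 5 vCPU, 0 vCPU left
host 4: place 6 vCPU, 10 vCPU left
host 4: place 6 vCPU, 4 vCPU left
host 5: place 5 vCPU, 11 vCPU left
host 5: place 5 vCPU, 6 vCPU left
host 5: place 6 vCPU, 0 vCPU left
host 6: place 5 vCPU, 11 vCPU left
host 6: place 5 vCPU, 6 vCPU left
host 6: place 6 vCPU, 0 vCPU left
host 7: place 6 vCPU, 10 vCPU left
host 7: place 6 vCPU, 4 vCPU left

7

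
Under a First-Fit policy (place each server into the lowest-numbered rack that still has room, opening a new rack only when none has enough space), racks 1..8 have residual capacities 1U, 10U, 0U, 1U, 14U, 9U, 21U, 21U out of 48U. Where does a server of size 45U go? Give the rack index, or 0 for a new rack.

0

No rack has ≥ 45U free, so a new rack is opened.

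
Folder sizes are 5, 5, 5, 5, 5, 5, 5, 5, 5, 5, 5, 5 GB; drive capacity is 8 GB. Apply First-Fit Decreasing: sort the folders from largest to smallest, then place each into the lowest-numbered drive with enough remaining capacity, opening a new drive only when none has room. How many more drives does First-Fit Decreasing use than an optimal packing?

0

First-Fit Decreasing: [5] [5] [5] [5] [5] [5] [5] [5] [5] [5] [5] [5] → 12 drives.
12 folders exceed 4 GB (half the capacity), and no two of those can share a drive, so at least 12 drives are needed.
So 12 is already optimal.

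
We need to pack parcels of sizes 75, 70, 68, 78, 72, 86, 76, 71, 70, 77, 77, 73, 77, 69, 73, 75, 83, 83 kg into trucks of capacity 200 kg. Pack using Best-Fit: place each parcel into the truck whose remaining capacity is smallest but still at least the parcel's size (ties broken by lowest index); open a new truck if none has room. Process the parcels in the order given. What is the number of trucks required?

9

75 kg → truck 1 (remaining 125 kg)
70 kg → truck 1 (remaining 55 kg)
68 kg → truck 2 (remaining 132 kg)
78 kg → truck 2 (remaining 54 kg)
72 kg → truck 3 (remaining 128 kg)
86 kg → truck 3 (remaining 42 kg)
76 kg → truck 4 (remaining 124 kg)
71 kg → truck 4 (remaining 53 kg)
70 kg → truck 5 (remaining 130 kg)
77 kg → truck 5 (remaining 53 kg)
77 kg → truck 6 (remaining 123 kg)
73 kg → truck 6 (remaining 50 kg)
77 kg → truck 7 (remaining 123 kg)
69 kg → truck 7 (remaining 54 kg)
73 kg → truck 8 (remaining 127 kg)
75 kg → truck 8 (remaining 52 kg)
83 kg → truck 9 (remaining 117 kg)
83 kg → truck 9 (remaining 34 kg)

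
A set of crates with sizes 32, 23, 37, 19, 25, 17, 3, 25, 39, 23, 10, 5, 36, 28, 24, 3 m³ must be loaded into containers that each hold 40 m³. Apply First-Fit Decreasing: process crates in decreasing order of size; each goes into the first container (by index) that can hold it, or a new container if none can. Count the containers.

11

Sorted descending: 39, 37, 36, 32, 28, 25, 25, 24, 23, 23, 19, 17, 10, 5, 3, 3.
39 m³ → container 1 (remaining 1 m³)
37 m³ → container 2 (remaining 3 m³)
36 m³ → container 3 (remaining 4 m³)
32 m³ → container 4 (remaining 8 m³)
28 m³ → container 5 (remaining 12 m³)
25 m³ → container 6 (remaining 15 m³)
25 m³ → container 7 (remaining 15 m³)
24 m³ → container 8 (remaining 16 m³)
23 m³ → container 9 (remaining 17 m³)
23 m³ → container 10 (remaining 17 m³)
19 m³ → container 11 (remaining 21 m³)
17 m³ → container 9 (remaining 0 m³)
10 m³ → container 5 (remaining 2 m³)
5 m³ → container 4 (remaining 3 m³)
3 m³ → container 2 (remaining 0 m³)
3 m³ → container 3 (remaining 1 m³)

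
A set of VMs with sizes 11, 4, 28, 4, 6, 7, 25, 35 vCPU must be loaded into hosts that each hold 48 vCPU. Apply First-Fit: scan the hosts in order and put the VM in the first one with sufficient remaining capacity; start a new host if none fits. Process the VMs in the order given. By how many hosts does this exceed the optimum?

0

First-Fit: [11,4,28,4] [6,7,25] [35] → 3 hosts.
Total size 120 vCPU; any packing needs at least ⌈120/48⌉ = 3 hosts.
So 3 is already optimal.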